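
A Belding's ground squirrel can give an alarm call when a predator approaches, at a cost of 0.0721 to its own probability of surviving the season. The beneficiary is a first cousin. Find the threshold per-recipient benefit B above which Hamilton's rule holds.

r to a first cousin = 0.125 (first cousins share one grandparent pair — two paths of length 4: r = 2·(1/2)^4 = 1/8).
Hamilton's rule with n recipients of equal r: n·r·B > C, so B > C/(n·r) = 0.0721/(1·0.125) = 0.5768.

0.5768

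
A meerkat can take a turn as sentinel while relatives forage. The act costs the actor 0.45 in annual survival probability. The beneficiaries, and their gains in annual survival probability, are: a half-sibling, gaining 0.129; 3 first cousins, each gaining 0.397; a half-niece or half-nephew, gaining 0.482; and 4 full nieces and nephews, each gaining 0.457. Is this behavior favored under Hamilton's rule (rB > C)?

Yes

Hamilton's rule: the trait is favored when the sum of r·B over every recipient exceeds the actor's cost C.
r to a half-sibling = 1/4 (half-sibs share one parent — one path of length 2: r = (1/2)^2 = 1/4).
r to a first cousin = 0.125 (first cousins share one grandparent pair — two paths of length 4: r = 2·(1/2)^4 = 1/8).
r to a half-niece or half-nephew = 0.125 (half-aunt/uncle↔niece/nephew: one path of length 3: r = (1/2)^3 = 1/8).
r to a full niece or nephew = 0.25 (full aunt/uncle↔niece/nephew: two paths of length 3 through the shared grandparent pair: r = 2·(1/2)^3 = 1/4).
Summing one r·B term per recipient: 1·0.25·0.129 + 3·0.125·0.397 + 1·0.125·0.482 + 4·0.25·0.457 = 0.698375.
0.698375 > 0.45: the indirect benefit exceeds the cost.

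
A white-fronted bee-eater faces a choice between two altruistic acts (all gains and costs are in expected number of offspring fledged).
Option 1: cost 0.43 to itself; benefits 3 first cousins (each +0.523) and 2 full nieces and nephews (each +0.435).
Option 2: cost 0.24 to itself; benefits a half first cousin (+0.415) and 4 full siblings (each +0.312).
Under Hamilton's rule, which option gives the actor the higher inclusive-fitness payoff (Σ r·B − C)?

Option 1: r to a first cousin = 0.125.
Option 1: r to a full niece or nephew = 0.25.
Option 1: Σ r·B − C = (3·0.125·0.523 + 2·0.25·0.435) − 0.43 = -0.016375.
Option 2: r to a half first cousin = 0.0625.
Option 2: r to a full sibling = 0.5.
Option 2: Σ r·B − C = (1·0.0625·0.415 + 4·0.5·0.312) − 0.24 = 0.4099375.
Option 2 has the higher net inclusive-fitness payoff.

Option 2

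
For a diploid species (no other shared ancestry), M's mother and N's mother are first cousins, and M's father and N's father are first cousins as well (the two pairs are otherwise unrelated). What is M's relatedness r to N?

With two independent routes of shared ancestry, r is the sum of the two contributions.
M and N are related in two ways: second cousins through their mothers (r = 1/32) and second cousins through their fathers (r = 1/32).
r = 1/32 + 1/32 = 0.0625.

0.0625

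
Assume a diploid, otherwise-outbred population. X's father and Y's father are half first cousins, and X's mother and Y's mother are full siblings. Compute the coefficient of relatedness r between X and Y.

With two independent routes of shared ancestry, r is the sum of the two contributions.
X and Y are related in two ways: half second cousins through their fathers (r = 1/64) and first cousins through their mothers (r = 1/8).
r = 1/64 + 1/8 = 0.140625.

0.140625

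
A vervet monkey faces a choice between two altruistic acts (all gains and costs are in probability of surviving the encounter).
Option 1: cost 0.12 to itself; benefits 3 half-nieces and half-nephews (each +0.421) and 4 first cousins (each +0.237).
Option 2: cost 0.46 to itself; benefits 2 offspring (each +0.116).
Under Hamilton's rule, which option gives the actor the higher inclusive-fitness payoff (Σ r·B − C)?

Option 1: r to a half-niece or half-nephew = 0.125.
Option 1: r to a first cousin = 0.125.
Option 1: Σ r·B − C = (3·0.125·0.421 + 4·0.125·0.237) − 0.12 = 0.156375.
Option 2: r to an offspring = 0.5.
Option 2: Σ r·B − C = (2·0.5·0.116) − 0.46 = -0.344.
Option 1 has the higher net inclusive-fitness payoff.

Option 1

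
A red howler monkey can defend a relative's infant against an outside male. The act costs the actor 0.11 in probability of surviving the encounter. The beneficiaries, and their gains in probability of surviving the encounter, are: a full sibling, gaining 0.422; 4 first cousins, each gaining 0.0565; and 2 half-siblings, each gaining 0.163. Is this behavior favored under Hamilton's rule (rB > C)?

Yes

Hamilton's rule: the trait is favored when the sum of r·B over every recipient exceeds the actor's cost C.
r to a full sibling = 0.5 (full sibs share both parents — two paths of length 2: r = 2·(1/2)^2 = 1/2).
r to a first cousin = 0.125 (first cousins share one grandparent pair — two paths of length 4: r = 2·(1/2)^4 = 1/8).
r to a half-sibling = 1/4 (half-sibs share one parent — one path of length 2: r = (1/2)^2 = 1/4).
Summing one r·B term per recipient: 1·0.5·0.422 + 4·0.125·0.0565 + 2·0.25·0.163 = 0.32075.
0.32075 > 0.11: the indirect benefit exceeds the cost.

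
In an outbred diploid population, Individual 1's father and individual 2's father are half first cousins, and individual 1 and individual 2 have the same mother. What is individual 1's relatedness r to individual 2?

Independent pedigree routes through distinct common ancestors add.
Individual 1 and individual 2 are related in two ways: half second cousins through their fathers (r = 1/64) and half-sibs through their shared mother (r = 1/4).
r = 1/64 + 1/4 = 17/64 = 0.265625.

0.265625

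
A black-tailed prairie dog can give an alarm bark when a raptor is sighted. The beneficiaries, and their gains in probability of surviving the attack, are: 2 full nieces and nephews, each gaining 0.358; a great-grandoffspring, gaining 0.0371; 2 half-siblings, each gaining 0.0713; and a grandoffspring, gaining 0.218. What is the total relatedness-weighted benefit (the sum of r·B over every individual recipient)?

r to a full niece or nephew = 0.25 (full aunt/uncle↔niece/nephew: two paths of length 3 through the shared grandparent pair: r = 2·(1/2)^3 = 1/4).
r to a great-grandoffspring = 1/8 (three parent–offspring links: r = (1/2)^3 = 1/8).
r to a half-sibling = 0.25 (half-sibs share one parent — one path of length 2: r = (1/2)^2 = 1/4).
r to a grandoffspring = 0.25 (two parent–offspring links: r = (1/2)^2 = 1/4).
Summing one r·B term per recipient: 2·0.25·0.358 + 1·0.125·0.0371 + 2·0.25·0.0713 + 1·0.25·0.218 = 0.2737875.

0.2737875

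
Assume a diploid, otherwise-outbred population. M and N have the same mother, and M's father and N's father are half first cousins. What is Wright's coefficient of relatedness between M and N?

Independent pedigree routes through distinct common ancestors add.
M and N are related in two ways: half-sibs through their shared mother (r = 1/4) and half second cousins through their fathers (r = 1/64).
r = 1/4 + 1/64 = 0.265625.

0.265625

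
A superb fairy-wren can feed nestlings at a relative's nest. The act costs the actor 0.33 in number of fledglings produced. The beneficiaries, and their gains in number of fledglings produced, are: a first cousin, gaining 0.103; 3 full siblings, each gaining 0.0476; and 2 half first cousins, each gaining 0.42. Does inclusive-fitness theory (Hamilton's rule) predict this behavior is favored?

No

Hamilton's rule: the trait is favored when the sum of r·B over every recipient exceeds the actor's cost C.
r to a first cousin = 0.125 (first cousins share one grandparent pair — two paths of length 4: r = 2·(1/2)^4 = 1/8).
r to a full sibling = 1/2 (full sibs share both parents — two paths of length 2: r = 2·(1/2)^2 = 1/2).
r to a half first cousin = 0.0625 (half first cousins share one grandparent — one path of length 4: r = (1/2)^4 = 1/16).
Summing one r·B term per recipient: 1·0.125·0.103 + 3·0.5·0.0476 + 2·0.0625·0.42 = 0.136775.
0.136775 < 0.33: the indirect benefit is less than the cost.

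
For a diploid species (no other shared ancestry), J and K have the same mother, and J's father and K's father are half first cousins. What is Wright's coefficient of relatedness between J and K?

0.265625

Relatedness sums over independent paths through distinct common ancestors.
J and K are related in two ways: half-sibs through their shared mother (r = 1/4) and half second cousins through their fathers (r = 1/64).
r = 1/4 + 1/64 = 0.265625.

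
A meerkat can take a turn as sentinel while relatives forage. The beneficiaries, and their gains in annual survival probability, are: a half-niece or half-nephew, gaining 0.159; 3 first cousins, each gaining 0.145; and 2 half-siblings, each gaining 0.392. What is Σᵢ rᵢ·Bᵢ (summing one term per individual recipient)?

0.27025

r to a half-niece or half-nephew = 0.125 (half-aunt/uncle↔niece/nephew: one path of length 3: r = (1/2)^3 = 1/8).
r to a first cousin = 1/8 (first cousins share one grandparent pair — two paths of length 4: r = 2·(1/2)^4 = 1/8).
r to a half-sibling = 1/4 (half-sibs share one parent — one path of length 2: r = (1/2)^2 = 1/4).
Summing one r·B term per recipient: 1·0.125·0.159 + 3·0.125·0.145 + 2·0.25·0.392 = 0.27025.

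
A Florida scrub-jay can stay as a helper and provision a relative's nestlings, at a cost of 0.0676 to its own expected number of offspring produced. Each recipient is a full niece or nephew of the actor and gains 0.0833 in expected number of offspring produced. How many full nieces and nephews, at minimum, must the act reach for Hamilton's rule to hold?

4

r to a full niece or nephew = 1/4 (full aunt/uncle↔niece/nephew: two paths of length 3 through the shared grandparent pair: r = 2·(1/2)^3 = 1/4).
Hamilton's rule: n·r·B > C  ⇒  n > C/(r·B) = 0.0676/(0.25·0.0833) = 3.246.
The smallest integer exceeding 3.246 is 4.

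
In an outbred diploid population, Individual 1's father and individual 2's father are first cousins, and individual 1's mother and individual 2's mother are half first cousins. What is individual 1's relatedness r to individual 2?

Wright's path rule: contributions from independent ancestry routes add.
Individual 1 and individual 2 are related in two ways: second cousins through their fathers (r = 1/32) and half second cousins through their mothers (r = 1/64).
r = 1/32 + 1/64 = 3/64 = 0.046875.

0.046875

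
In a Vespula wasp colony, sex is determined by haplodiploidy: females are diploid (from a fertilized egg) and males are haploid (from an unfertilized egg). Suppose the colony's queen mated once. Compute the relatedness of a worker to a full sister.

0.75

Haplodiploid full sisters inherit their father's entire haploid genome identically (contributing 1/2) and on average half of their mother's contribution (1/2 · 1/2 = 1/4); r = 1/2 + 1/4 = 3/4.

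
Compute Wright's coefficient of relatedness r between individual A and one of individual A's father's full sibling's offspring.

0.125

Each parent–offspring link contributes a factor of 1/2, and independent paths through distinct common ancestors add.
First cousins share one grandparent pair — two paths of length 4: r = 2·(1/2)^4 = 1/8.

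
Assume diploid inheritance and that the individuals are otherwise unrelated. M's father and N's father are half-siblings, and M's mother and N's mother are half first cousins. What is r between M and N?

0.078125

Relatedness sums over independent paths through distinct common ancestors.
M and N are related in two ways: half first cousins through their fathers (r = 1/16) and half second cousins through their mothers (r = 1/64).
r = 1/16 + 1/64 = 5/64 = 0.078125.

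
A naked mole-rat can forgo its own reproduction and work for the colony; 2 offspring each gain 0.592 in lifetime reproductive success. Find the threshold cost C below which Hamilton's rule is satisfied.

0.592

r to an offspring = 1/2 (one parent–offspring link: r = (1/2)^1 = 1/2).
Hamilton's rule: n·r·B > C, so the trait is favored while C < n·r·B = 2·0.5·0.592 = 0.592.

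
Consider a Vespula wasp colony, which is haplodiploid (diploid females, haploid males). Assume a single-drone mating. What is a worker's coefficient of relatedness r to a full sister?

Haplodiploid full sisters inherit their father's entire haploid genome identically (contributing 1/2) and on average half of their mother's contribution (1/2 · 1/2 = 1/4); r = 1/2 + 1/4 = 3/4.

0.75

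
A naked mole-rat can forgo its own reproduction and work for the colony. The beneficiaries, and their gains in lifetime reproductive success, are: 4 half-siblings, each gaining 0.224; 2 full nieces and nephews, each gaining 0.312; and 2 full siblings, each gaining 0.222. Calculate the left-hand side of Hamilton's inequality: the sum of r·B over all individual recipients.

r to a half-sibling = 1/4 (half-sibs share one parent — one path of length 2: r = (1/2)^2 = 1/4).
r to a full niece or nephew = 0.25 (full aunt/uncle↔niece/nephew: two paths of length 3 through the shared grandparent pair: r = 2·(1/2)^3 = 1/4).
r to a full sibling = 0.5 (full sibs share both parents — two paths of length 2: r = 2·(1/2)^2 = 1/2).
Summing one r·B term per recipient: 4·0.25·0.224 + 2·0.25·0.312 + 2·0.5·0.222 = 0.602.

0.602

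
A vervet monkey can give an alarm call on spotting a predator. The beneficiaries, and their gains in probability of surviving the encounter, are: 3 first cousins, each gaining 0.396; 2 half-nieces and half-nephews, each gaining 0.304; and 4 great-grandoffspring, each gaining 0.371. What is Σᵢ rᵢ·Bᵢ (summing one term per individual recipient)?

r to a first cousin = 1/8 (first cousins share one grandparent pair — two paths of length 4: r = 2·(1/2)^4 = 1/8).
r to a half-niece or half-nephew = 1/8 (half-aunt/uncle↔niece/nephew: one path of length 3: r = (1/2)^3 = 1/8).
r to a great-grandoffspring = 1/8 (three parent–offspring links: r = (1/2)^3 = 1/8).
Summing one r·B term per recipient: 3·0.125·0.396 + 2·0.125·0.304 + 4·0.125·0.371 = 0.41.

0.41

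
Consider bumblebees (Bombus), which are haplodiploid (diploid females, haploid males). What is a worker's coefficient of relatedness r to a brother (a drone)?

0.25

Her haploid brother carries none of their father's genes and a random half of their mother's genome; that half matches the maternal half of her own genome with probability 1/2: r = 1/2 · 1/2 = 1/4.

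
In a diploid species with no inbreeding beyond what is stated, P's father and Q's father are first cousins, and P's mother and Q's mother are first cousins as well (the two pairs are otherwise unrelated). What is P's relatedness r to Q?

0.0625

With two independent routes of shared ancestry, r is the sum of the two contributions.
P and Q are related in two ways: second cousins through their fathers (r = 1/32) and second cousins through their mothers (r = 1/32).
r = 1/32 + 1/32 = 1/16 = 0.0625.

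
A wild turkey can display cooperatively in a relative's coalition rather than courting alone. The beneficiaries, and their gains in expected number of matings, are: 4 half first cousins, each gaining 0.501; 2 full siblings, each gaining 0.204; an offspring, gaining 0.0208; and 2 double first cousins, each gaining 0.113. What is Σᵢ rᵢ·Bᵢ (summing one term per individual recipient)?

0.39615

r to a half first cousin = 1/16 (half first cousins share one grandparent — one path of length 4: r = (1/2)^4 = 1/16).
r to a full sibling = 1/2 (full sibs share both parents — two paths of length 2: r = 2·(1/2)^2 = 1/2).
r to an offspring = 1/2 (one parent–offspring link: r = (1/2)^1 = 1/2).
r to a double first cousin = 0.25 (double first cousins share both grandparent pairs — four paths of length 4: r = 4·(1/2)^4 = 1/4).
Summing one r·B term per recipient: 4·0.0625·0.501 + 2·0.5·0.204 + 1·0.5·0.0208 + 2·0.25·0.113 = 0.39615.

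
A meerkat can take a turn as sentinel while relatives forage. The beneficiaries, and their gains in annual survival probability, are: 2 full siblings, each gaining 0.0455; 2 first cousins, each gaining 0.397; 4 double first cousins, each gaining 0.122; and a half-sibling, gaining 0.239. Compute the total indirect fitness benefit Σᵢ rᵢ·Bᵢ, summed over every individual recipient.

0.3265

r to a full sibling = 1/2 (full sibs share both parents — two paths of length 2: r = 2·(1/2)^2 = 1/2).
r to a first cousin = 1/8 (first cousins share one grandparent pair — two paths of length 4: r = 2·(1/2)^4 = 1/8).
r to a double first cousin = 1/4 (double first cousins share both grandparent pairs — four paths of length 4: r = 4·(1/2)^4 = 1/4).
r to a half-sibling = 0.25 (half-sibs share one parent — one path of length 2: r = (1/2)^2 = 1/4).
Summing one r·B term per recipient: 2·0.5·0.0455 + 2·0.125·0.397 + 4·0.25·0.122 + 1·0.25·0.239 = 0.3265.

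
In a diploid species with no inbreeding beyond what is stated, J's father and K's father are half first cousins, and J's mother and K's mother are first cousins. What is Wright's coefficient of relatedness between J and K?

0.046875

Wright's path rule: contributions from independent ancestry routes add.
J and K are related in two ways: half second cousins through their fathers (r = 1/64) and second cousins through their mothers (r = 1/32).
r = 1/64 + 1/32 = 0.046875.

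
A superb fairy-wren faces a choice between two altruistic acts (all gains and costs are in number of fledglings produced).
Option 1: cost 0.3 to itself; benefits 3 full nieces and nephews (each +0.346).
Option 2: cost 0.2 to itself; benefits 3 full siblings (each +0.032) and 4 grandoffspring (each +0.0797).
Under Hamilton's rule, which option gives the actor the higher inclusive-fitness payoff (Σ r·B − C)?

Option 1

Option 1: r to a full niece or nephew = 0.25.
Option 1: Σ r·B − C = (3·0.25·0.346) − 0.3 = -0.0405.
Option 2: r to a full sibling = 0.5.
Option 2: r to a grandoffspring = 0.25.
Option 2: Σ r·B − C = (3·0.5·0.032 + 4·0.25·0.0797) − 0.2 = -0.0723.
Option 1 has the higher net inclusive-fitness payoff.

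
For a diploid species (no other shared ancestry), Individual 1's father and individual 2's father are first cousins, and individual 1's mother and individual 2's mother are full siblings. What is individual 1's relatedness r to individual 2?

0.15625

Wright's path rule: contributions from independent ancestry routes add.
Individual 1 and individual 2 are related in two ways: second cousins through their fathers (r = 1/32) and first cousins through their mothers (r = 1/8).
r = 1/32 + 1/8 = 5/32 = 0.15625.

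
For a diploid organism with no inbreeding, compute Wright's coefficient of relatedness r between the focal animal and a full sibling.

0.5

Full sibs share both parents — two paths of length 2: r = 2·(1/2)^2 = 1/2.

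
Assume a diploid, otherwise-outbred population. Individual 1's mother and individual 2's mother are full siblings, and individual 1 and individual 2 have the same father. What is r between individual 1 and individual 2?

Wright's path rule: contributions from independent ancestry routes add.
Individual 1 and individual 2 are related in two ways: first cousins through their mothers (r = 1/8) and half-sibs through their shared father (r = 1/4).
r = 1/8 + 1/4 = 3/8 = 0.375.

0.375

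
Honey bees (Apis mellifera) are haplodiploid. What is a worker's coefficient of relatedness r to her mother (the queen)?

One meiotic link between diploid queen and diploid daughter: r = 1/2.

0.5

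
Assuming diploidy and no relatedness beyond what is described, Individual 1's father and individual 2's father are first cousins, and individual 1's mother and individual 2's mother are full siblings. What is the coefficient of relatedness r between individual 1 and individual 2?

Relatedness sums over independent paths through distinct common ancestors.
Individual 1 and individual 2 are related in two ways: second cousins through their fathers (r = 1/32) and first cousins through their mothers (r = 1/8).
r = 1/32 + 1/8 = 0.15625.

0.15625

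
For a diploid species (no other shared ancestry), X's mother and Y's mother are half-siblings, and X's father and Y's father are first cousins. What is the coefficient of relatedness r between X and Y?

With two independent routes of shared ancestry, r is the sum of the two contributions.
X and Y are related in two ways: half first cousins through their mothers (r = 1/16) and second cousins through their fathers (r = 1/32).
r = 1/16 + 1/32 = 0.09375.

0.09375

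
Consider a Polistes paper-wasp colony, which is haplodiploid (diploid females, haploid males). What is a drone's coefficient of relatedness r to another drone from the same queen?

Haploid brothers each carry a random half of the queen's diploid genome, so on average they share half: r = 1/2.

0.5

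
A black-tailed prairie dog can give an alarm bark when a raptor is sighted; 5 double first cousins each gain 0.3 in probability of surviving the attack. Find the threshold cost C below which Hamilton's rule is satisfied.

r to a double first cousin = 0.25 (double first cousins share both grandparent pairs — four paths of length 4: r = 4·(1/2)^4 = 1/4).
Hamilton's rule: n·r·B > C, so the trait is favored while C < n·r·B = 5·0.25·0.3 = 0.375.

0.375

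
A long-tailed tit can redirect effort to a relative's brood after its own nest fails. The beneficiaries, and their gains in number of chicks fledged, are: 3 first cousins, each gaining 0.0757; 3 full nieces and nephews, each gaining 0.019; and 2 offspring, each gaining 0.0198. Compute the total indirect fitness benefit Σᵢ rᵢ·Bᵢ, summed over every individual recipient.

0.0624375

r to a first cousin = 0.125 (first cousins share one grandparent pair — two paths of length 4: r = 2·(1/2)^4 = 1/8).
r to a full niece or nephew = 1/4 (full aunt/uncle↔niece/nephew: two paths of length 3 through the shared grandparent pair: r = 2·(1/2)^3 = 1/4).
r to an offspring = 1/2 (one parent–offspring link: r = (1/2)^1 = 1/2).
Summing one r·B term per recipient: 3·0.125·0.0757 + 3·0.25·0.019 + 2·0.5·0.0198 = 0.0624375.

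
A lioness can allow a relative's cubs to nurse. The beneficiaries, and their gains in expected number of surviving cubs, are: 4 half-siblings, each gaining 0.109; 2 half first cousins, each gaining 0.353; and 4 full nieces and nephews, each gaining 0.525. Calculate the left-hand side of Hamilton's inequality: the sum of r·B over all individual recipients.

0.678125

r to a half-sibling = 0.25 (half-sibs share one parent — one path of length 2: r = (1/2)^2 = 1/4).
r to a half first cousin = 1/16 (half first cousins share one grandparent — one path of length 4: r = (1/2)^4 = 1/16).
r to a full niece or nephew = 0.25 (full aunt/uncle↔niece/nephew: two paths of length 3 through the shared grandparent pair: r = 2·(1/2)^3 = 1/4).
Summing one r·B term per recipient: 4·0.25·0.109 + 2·0.0625·0.353 + 4·0.25·0.525 = 0.678125.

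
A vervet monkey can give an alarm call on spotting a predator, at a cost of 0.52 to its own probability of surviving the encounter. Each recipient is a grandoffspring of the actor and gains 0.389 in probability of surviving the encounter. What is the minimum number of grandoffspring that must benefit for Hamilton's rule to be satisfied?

r to a grandoffspring = 0.25 (two parent–offspring links: r = (1/2)^2 = 1/4).
Hamilton's rule: n·r·B > C  ⇒  n > C/(r·B) = 0.52/(0.25·0.389) = 5.347.
The smallest integer exceeding 5.347 is 6.

6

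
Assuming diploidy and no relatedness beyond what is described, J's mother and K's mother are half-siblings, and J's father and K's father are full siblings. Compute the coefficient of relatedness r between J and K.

0.1875

Wright's path rule: contributions from independent ancestry routes add.
J and K are related in two ways: half first cousins through their mothers (r = 1/16) and first cousins through their fathers (r = 1/8).
r = 1/16 + 1/8 = 0.1875.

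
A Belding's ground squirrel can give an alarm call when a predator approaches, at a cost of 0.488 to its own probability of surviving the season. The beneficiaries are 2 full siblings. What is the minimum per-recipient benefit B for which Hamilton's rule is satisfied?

0.488

r to a full sibling = 1/2 (full sibs share both parents — two paths of length 2: r = 2·(1/2)^2 = 1/2).
Hamilton's rule with n recipients of equal r: n·r·B > C, so B > C/(n·r) = 0.488/(2·0.5) = 0.488.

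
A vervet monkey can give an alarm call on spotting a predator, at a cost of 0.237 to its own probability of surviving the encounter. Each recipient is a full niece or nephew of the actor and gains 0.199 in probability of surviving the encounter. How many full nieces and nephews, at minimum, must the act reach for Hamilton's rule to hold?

r to a full niece or nephew = 0.25 (full aunt/uncle↔niece/nephew: two paths of length 3 through the shared grandparent pair: r = 2·(1/2)^3 = 1/4).
Hamilton's rule: n·r·B > C  ⇒  n > C/(r·B) = 0.237/(0.25·0.199) = 4.764.
The smallest integer exceeding 4.764 is 5.

5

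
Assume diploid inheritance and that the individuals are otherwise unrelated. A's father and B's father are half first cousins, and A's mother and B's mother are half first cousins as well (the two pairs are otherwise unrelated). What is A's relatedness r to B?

With two independent routes of shared ancestry, r is the sum of the two contributions.
A and B are related in two ways: half second cousins through their fathers (r = 1/64) and half second cousins through their mothers (r = 1/64).
r = 1/64 + 1/64 = 1/32 = 0.03125.

0.03125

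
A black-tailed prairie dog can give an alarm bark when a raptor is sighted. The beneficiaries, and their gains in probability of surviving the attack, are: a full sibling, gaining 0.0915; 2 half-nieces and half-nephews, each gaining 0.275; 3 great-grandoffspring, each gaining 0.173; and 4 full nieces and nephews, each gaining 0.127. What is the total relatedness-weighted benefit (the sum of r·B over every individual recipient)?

r to a full sibling = 1/2 (full sibs share both parents — two paths of length 2: r = 2·(1/2)^2 = 1/2).
r to a half-niece or half-nephew = 0.125 (half-aunt/uncle↔niece/nephew: one path of length 3: r = (1/2)^3 = 1/8).
r to a great-grandoffspring = 1/8 (three parent–offspring links: r = (1/2)^3 = 1/8).
r to a full niece or nephew = 1/4 (full aunt/uncle↔niece/nephew: two paths of length 3 through the shared grandparent pair: r = 2·(1/2)^3 = 1/4).
Summing one r·B term per recipient: 1·0.5·0.0915 + 2·0.125·0.275 + 3·0.125·0.173 + 4·0.25·0.127 = 0.306375.

0.306375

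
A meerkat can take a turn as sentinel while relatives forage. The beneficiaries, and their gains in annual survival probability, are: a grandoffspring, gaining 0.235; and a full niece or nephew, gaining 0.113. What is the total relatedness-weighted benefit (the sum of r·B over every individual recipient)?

r to a grandoffspring = 0.25 (two parent–offspring links: r = (1/2)^2 = 1/4).
r to a full niece or nephew = 1/4 (full aunt/uncle↔niece/nephew: two paths of length 3 through the shared grandparent pair: r = 2·(1/2)^3 = 1/4).
Summing one r·B term per recipient: 1·0.25·0.235 + 1·0.25·0.113 = 0.087.

0.087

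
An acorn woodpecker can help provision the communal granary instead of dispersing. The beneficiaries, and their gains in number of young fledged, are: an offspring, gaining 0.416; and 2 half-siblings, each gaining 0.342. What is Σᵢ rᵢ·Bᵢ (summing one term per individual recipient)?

0.379

r to an offspring = 0.5 (one parent–offspring link: r = (1/2)^1 = 1/2).
r to a half-sibling = 0.25 (half-sibs share one parent — one path of length 2: r = (1/2)^2 = 1/4).
Summing one r·B term per recipient: 1·0.5·0.416 + 2·0.25·0.342 = 0.379.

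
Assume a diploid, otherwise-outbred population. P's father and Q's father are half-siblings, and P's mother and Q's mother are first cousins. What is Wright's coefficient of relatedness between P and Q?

Independent pedigree routes through distinct common ancestors add.
P and Q are related in two ways: half first cousins through their fathers (r = 1/16) and second cousins through their mothers (r = 1/32).
r = 1/16 + 1/32 = 3/32 = 0.09375.

0.09375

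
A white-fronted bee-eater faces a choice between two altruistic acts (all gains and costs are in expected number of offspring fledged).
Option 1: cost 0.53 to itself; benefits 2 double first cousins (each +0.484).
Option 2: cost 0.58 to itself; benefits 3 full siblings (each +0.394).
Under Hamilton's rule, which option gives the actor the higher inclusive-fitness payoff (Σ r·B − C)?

Option 2

Option 1: r to a double first cousin = 0.25.
Option 1: Σ r·B − C = (2·0.25·0.484) − 0.53 = -0.288.
Option 2: r to a full sibling = 0.5.
Option 2: Σ r·B − C = (3·0.5·0.394) − 0.58 = 0.011.
Option 2 has the higher net inclusive-fitness payoff.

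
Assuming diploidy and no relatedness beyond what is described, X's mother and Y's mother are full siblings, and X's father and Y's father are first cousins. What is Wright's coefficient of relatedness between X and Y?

0.15625

Independent pedigree routes through distinct common ancestors add.
X and Y are related in two ways: first cousins through their mothers (r = 1/8) and second cousins through their fathers (r = 1/32).
r = 1/8 + 1/32 = 5/32 = 0.15625.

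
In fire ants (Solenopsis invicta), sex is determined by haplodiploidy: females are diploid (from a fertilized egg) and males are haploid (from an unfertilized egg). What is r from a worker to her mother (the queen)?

One meiotic link between diploid queen and diploid daughter: r = 1/2.

0.5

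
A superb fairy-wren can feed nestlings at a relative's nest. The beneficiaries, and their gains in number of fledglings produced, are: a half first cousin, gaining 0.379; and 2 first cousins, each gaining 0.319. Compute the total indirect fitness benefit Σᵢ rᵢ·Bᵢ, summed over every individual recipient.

0.1034375

r to a half first cousin = 1/16 (half first cousins share one grandparent — one path of length 4: r = (1/2)^4 = 1/16).
r to a first cousin = 0.125 (first cousins share one grandparent pair — two paths of length 4: r = 2·(1/2)^4 = 1/8).
Summing one r·B term per recipient: 1·0.0625·0.379 + 2·0.125·0.319 = 0.1034375.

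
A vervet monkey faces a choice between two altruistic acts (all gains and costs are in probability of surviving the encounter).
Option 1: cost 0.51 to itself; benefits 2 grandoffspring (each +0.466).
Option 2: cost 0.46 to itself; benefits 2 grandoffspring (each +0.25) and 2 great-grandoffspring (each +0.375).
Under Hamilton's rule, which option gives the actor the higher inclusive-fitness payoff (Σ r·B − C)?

Option 1: r to a grandoffspring = 0.25.
Option 1: Σ r·B − C = (2·0.25·0.466) − 0.51 = -0.277.
Option 2: r to a grandoffspring = 0.25.
Option 2: r to a great-grandoffspring = 0.125.
Option 2: Σ r·B − C = (2·0.25·0.25 + 2·0.125·0.375) − 0.46 = -0.24125.
Option 2 has the higher net inclusive-fitness payoff.

Option 2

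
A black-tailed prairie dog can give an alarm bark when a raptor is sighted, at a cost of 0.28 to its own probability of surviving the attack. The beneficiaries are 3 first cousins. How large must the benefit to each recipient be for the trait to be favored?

0.7467

r to a first cousin = 0.125 (first cousins share one grandparent pair — two paths of length 4: r = 2·(1/2)^4 = 1/8).
Hamilton's rule with n recipients of equal r: n·r·B > C, so B > C/(n·r) = 0.28/(3·0.125) = 0.7467.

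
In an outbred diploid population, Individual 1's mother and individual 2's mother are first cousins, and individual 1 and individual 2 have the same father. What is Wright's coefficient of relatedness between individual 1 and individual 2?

0.28125

With two independent routes of shared ancestry, r is the sum of the two contributions.
Individual 1 and individual 2 are related in two ways: second cousins through their mothers (r = 1/32) and half-sibs through their shared father (r = 1/4).
r = 1/32 + 1/4 = 9/32 = 0.28125.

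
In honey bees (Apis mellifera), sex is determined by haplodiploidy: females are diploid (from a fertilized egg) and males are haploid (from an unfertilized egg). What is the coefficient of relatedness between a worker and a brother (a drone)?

Her haploid brother carries none of their father's genes and a random half of their mother's genome; that half matches the maternal half of her own genome with probability 1/2: r = 1/2 · 1/2 = 1/4.

0.25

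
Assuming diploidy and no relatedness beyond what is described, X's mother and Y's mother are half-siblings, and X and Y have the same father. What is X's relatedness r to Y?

Relatedness sums over independent paths through distinct common ancestors.
X and Y are related in two ways: half first cousins through their mothers (r = 1/16) and half-sibs through their shared father (r = 1/4).
r = 1/16 + 1/4 = 5/16 = 0.3125.

0.3125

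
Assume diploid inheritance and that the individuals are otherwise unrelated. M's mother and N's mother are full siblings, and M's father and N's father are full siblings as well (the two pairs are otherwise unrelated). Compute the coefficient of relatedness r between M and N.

Independent pedigree routes through distinct common ancestors add.
M and N are related in two ways: first cousins through their mothers (r = 1/8) and first cousins through their fathers (r = 1/8) — i.e. double first cousins.
r = 1/8 + 1/8 = 0.25.

0.25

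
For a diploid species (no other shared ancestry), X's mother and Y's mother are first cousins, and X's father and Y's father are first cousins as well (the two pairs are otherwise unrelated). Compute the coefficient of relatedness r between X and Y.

Relatedness sums over independent paths through distinct common ancestors.
X and Y are related in two ways: second cousins through their mothers (r = 1/32) and second cousins through their fathers (r = 1/32).
r = 1/32 + 1/32 = 1/16 = 0.0625.

0.0625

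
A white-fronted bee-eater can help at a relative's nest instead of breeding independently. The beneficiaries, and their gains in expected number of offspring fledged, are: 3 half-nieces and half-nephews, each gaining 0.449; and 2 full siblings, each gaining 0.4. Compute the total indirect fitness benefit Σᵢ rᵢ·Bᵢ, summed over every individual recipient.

r to a half-niece or half-nephew = 0.125 (half-aunt/uncle↔niece/nephew: one path of length 3: r = (1/2)^3 = 1/8).
r to a full sibling = 0.5 (full sibs share both parents — two paths of length 2: r = 2·(1/2)^2 = 1/2).
Summing one r·B term per recipient: 3·0.125·0.449 + 2·0.5·0.4 = 0.568375.

0.568375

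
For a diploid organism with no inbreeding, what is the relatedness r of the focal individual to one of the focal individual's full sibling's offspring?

Each parent–offspring link contributes a factor of 1/2, and independent paths through distinct common ancestors add.
Full aunt/uncle↔niece/nephew: two paths of length 3 through the shared grandparent pair: r = 2·(1/2)^3 = 1/4.

0.25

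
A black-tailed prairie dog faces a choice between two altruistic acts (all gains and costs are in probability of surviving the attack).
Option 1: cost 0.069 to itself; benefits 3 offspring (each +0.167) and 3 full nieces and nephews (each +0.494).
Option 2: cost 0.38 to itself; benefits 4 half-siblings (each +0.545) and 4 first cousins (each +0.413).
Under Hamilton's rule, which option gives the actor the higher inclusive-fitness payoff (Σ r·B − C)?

Option 1: r to an offspring = 0.5.
Option 1: r to a full niece or nephew = 0.25.
Option 1: Σ r·B − C = (3·0.5·0.167 + 3·0.25·0.494) − 0.069 = 0.552.
Option 2: r to a half-sibling = 0.25.
Option 2: r to a first cousin = 0.125.
Option 2: Σ r·B − C = (4·0.25·0.545 + 4·0.125·0.413) − 0.38 = 0.3715.
Option 1 has the higher net inclusive-fitness payoff.

Option 1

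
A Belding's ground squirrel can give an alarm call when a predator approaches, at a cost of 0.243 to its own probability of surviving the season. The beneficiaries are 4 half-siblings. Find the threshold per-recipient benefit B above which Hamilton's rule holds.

0.243

r to a half-sibling = 1/4 (half-sibs share one parent — one path of length 2: r = (1/2)^2 = 1/4).
Hamilton's rule with n recipients of equal r: n·r·B > C, so B > C/(n·r) = 0.243/(4·0.25) = 0.243.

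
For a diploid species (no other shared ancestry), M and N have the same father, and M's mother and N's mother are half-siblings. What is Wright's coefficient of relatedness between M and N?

Independent pedigree routes through distinct common ancestors add.
M and N are related in two ways: half-sibs through their shared father (r = 1/4) and half first cousins through their mothers (r = 1/16).
r = 1/4 + 1/16 = 5/16 = 0.3125.

0.3125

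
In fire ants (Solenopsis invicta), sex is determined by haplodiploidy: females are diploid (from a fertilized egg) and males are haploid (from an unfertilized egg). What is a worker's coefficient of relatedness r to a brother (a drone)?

Her haploid brother carries none of their father's genes and a random half of their mother's genome; that half matches the maternal half of her own genome with probability 1/2: r = 1/2 · 1/2 = 1/4.

0.25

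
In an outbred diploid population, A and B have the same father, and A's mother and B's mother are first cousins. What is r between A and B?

Relatedness sums over independent paths through distinct common ancestors.
A and B are related in two ways: half-sibs through their shared father (r = 1/4) and second cousins through their mothers (r = 1/32).
r = 1/4 + 1/32 = 9/32 = 0.28125.

0.28125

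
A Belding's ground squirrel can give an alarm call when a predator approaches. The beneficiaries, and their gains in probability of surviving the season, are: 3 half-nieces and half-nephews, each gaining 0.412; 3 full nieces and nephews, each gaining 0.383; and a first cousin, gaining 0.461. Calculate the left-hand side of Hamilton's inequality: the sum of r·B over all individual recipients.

0.499375

r to a half-niece or half-nephew = 0.125 (half-aunt/uncle↔niece/nephew: one path of length 3: r = (1/2)^3 = 1/8).
r to a full niece or nephew = 0.25 (full aunt/uncle↔niece/nephew: two paths of length 3 through the shared grandparent pair: r = 2·(1/2)^3 = 1/4).
r to a first cousin = 0.125 (first cousins share one grandparent pair — two paths of length 4: r = 2·(1/2)^4 = 1/8).
Summing one r·B term per recipient: 3·0.125·0.412 + 3·0.25·0.383 + 1·0.125·0.461 = 0.499375.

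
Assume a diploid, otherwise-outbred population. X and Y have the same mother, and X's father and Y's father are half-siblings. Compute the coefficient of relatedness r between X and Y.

With two independent routes of shared ancestry, r is the sum of the two contributions.
X and Y are related in two ways: half-sibs through their shared mother (r = 1/4) and half first cousins through their fathers (r = 1/16).
r = 1/4 + 1/16 = 5/16 = 0.3125.

0.3125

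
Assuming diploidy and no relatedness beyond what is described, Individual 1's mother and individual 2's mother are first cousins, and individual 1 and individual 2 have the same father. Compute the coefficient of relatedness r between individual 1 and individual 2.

Wright's path rule: contributions from independent ancestry routes add.
Individual 1 and individual 2 are related in two ways: second cousins through their mothers (r = 1/32) and half-sibs through their shared father (r = 1/4).
r = 1/32 + 1/4 = 0.28125.

0.28125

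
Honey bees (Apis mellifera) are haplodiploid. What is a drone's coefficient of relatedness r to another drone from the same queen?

0.5

Haploid brothers each carry a random half of the queen's diploid genome, so on average they share half: r = 1/2.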